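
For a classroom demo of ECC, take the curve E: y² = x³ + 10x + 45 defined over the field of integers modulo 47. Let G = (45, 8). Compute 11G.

(23, 9)

Repeated addition: build up to 11G.
2G: tangent at (45, 8): λ = (3·45² + 10)/(2·8) ≡ 22/16. 16⁻¹ ≡ 3 (mod 47), so λ ≡ 22·3 ≡ 19.
  x = λ² - 45 - 45 = 361 - 90 ≡ 36; y = λ·(45 - 36) - 8 ≡ 22. → (36, 22)
3G: (36, 22) + (45, 8). λ = (8 - 22)/(45 - 36) ≡ 33/9 mod 47. 9⁻¹ ≡ 21 (mod 47), so λ ≡ 35.
  x = λ² - 36 - 45 = 1225 - 81 ≡ 16; y = λ·(36 - 16) - 22 ≡ 20. → (16, 20)
4G: (16, 20) + (45, 8). λ = (8 - 20)/(45 - 16) ≡ 35/29 mod 47. 29⁻¹ ≡ 13 (mod 47), so λ ≡ 32.
  x = λ² - 16 - 45 = 1024 - 61 ≡ 23; y = λ·(16 - 23) - 20 ≡ 38. → (23, 38)
5G: (23, 38) + (45, 8). λ = (8 - 38)/(45 - 23) ≡ 17/22 mod 47. 22⁻¹ ≡ 15 (mod 47) since 22·15 = 330 ≡ 1, so λ ≡ 20.
  x = λ² - 23 - 45 = 400 - 68 ≡ 3; y = λ·(23 - 3) - 38 ≡ 33. → (3, 33)
6G: (3, 33) + (45, 8). λ = (8 - 33)/(45 - 3) ≡ 22/42 mod 47. 42⁻¹ ≡ 28 (mod 47) since 42·28 = 1176 ≡ 1, so λ ≡ 5.
  x = λ² - 3 - 45 = 25 - 48 ≡ 24; y = λ·(3 - 24) - 33 ≡ 3. → (24, 3)
7G: (24, 3) + (45, 8). λ = (8 - 3)/(45 - 24) ≡ 5/21 mod 47. 21⁻¹ ≡ 9 (mod 47) since 21·9 = 189 ≡ 1, so λ ≡ 45.
  x = λ² - 24 - 45 = 2025 - 69 ≡ 29; y = λ·(24 - 29) - 3 ≡ 7. → (29, 7)
8G: (29, 7) + (45, 8). λ = (8 - 7)/(45 - 29) ≡ 1/16 mod 47. 16⁻¹ ≡ 3 (mod 47), so λ ≡ 3.
  x = λ² - 29 - 45 = 9 - 74 ≡ 29; y = λ·(29 - 29) - 7 ≡ 40. → (29, 40)
9G: (29, 40) + (45, 8). λ = (8 - 40)/(45 - 29) ≡ 15/16 mod 47. 16⁻¹ ≡ 3 (mod 47), so λ ≡ 45.
  x = λ² - 29 - 45 = 2025 - 74 ≡ 24; y = λ·(29 - 24) - 40 ≡ 44. → (24, 44)
10G: (24, 44) + (45, 8). λ = (8 - 44)/(45 - 24) ≡ 11/21 mod 47. 21⁻¹ ≡ 9 (mod 47), so λ ≡ 5.
  x = λ² - 24 - 45 = 25 - 69 ≡ 3; y = λ·(24 - 3) - 44 ≡ 14. → (3, 14)
11G: (3, 14) + (45, 8). λ = (8 - 14)/(45 - 3) ≡ 41/42 mod 47. 42⁻¹ ≡ 28 (mod 47), so λ ≡ 20.
  x = λ² - 3 - 45 = 400 - 48 ≡ 23; y = λ·(3 - 23) - 14 ≡ 9. → (23, 9)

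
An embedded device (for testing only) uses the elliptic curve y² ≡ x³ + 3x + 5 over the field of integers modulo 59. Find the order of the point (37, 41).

11

2P: tangent at (37, 41): λ = (3·37² + 3)/(2·41) ≡ 39/23. 23⁻¹ ≡ 18 (mod 59), so λ ≡ 39·18 ≡ 53.
  x = λ² - 37 - 37 = 2809 - 74 ≡ 21; y = λ·(37 - 21) - 41 ≡ 40. → (21, 40)
3P: (21, 40) + (37, 41). λ = (41 - 40)/(37 - 21) ≡ 1/16 mod 59. 16⁻¹ ≡ 48 (mod 59), so λ ≡ 48.
  x = λ² - 21 - 37 = 2304 - 58 ≡ 4; y = λ·(21 - 4) - 40 ≡ 9. → (4, 9)
4P: (4, 9) + (37, 41). λ = (41 - 9)/(37 - 4) ≡ 32/33 mod 59. 33⁻¹ ≡ 34 (mod 59), so λ ≡ 26.
  x = λ² - 4 - 37 = 676 - 41 ≡ 45; y = λ·(4 - 45) - 9 ≡ 46. → (45, 46)
5P: (45, 46) + (37, 41). λ = (41 - 46)/(37 - 45) ≡ 54/51 mod 59. 51⁻¹ ≡ 22 (mod 59) since 51·22 = 1122 ≡ 1, so λ ≡ 8.
  x = λ² - 45 - 37 = 64 - 82 ≡ 41; y = λ·(45 - 41) - 46 ≡ 45. → (41, 45)
6P: (41, 45) + (37, 41). λ = (41 - 45)/(37 - 41) ≡ 55/55 mod 59. 55⁻¹ ≡ 44 (mod 59), so λ ≡ 1.
  x = λ² - 41 - 37 = 1 - 78 ≡ 41; y = λ·(41 - 41) - 45 ≡ 14. → (41, 14)
7P: (41, 14) + (37, 41). λ = (41 - 14)/(37 - 41) ≡ 27/55 mod 59. 55⁻¹ ≡ 44 (mod 59), so λ ≡ 8.
  x = λ² - 41 - 37 = 64 - 78 ≡ 45; y = λ·(41 - 45) - 14 ≡ 13. → (45, 13)
8P: (45, 13) + (37, 41). λ = (41 - 13)/(37 - 45) ≡ 28/51 mod 59. 51⁻¹ ≡ 22 (mod 59), so λ ≡ 26.
  x = λ² - 45 - 37 = 676 - 82 ≡ 4; y = λ·(45 - 4) - 13 ≡ 50. → (4, 50)
9P: (4, 50) + (37, 41). λ = (41 - 50)/(37 - 4) ≡ 50/33 mod 59. 33⁻¹ ≡ 34 (mod 59), so λ ≡ 48.
  x = λ² - 4 - 37 = 2304 - 41 ≡ 21; y = λ·(4 - 21) - 50 ≡ 19. → (21, 19)
10P: (21, 19) + (37, 41). λ = (41 - 19)/(37 - 21) ≡ 22/16 mod 59. 16⁻¹ ≡ 48 (mod 59) since 16·48 = 768 ≡ 1, so λ ≡ 53.
  x = λ² - 21 - 37 = 2809 - 58 ≡ 37; y = λ·(21 - 37) - 19 ≡ 18. → (37, 18)
11P: (37, 18) + (37, 41): same x and y₁ ≡ -y₂, so the sum is O.
11P = O, so the order is 11.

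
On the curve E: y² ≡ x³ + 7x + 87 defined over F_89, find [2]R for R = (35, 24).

tangent at (35, 24): λ = (3·35² + 7)/(2·24) ≡ 33/48. 48⁻¹ ≡ 13 (mod 89), so λ ≡ 33·13 ≡ 73.
  x = λ² - 35 - 35 = 5329 - 70 ≡ 8; y = λ·(35 - 8) - 24 ≡ 78. → (8, 78)

(8, 78)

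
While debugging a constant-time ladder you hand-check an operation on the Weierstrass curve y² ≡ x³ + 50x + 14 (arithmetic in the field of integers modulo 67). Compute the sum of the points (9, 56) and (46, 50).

(9, 56) + (46, 50). λ = (50 - 56)/(46 - 9) ≡ 61/37 mod 67. 37⁻¹ ≡ 29 (mod 67) since 37·29 = 1073 ≡ 1, so λ ≡ 27.
  x = λ² - 9 - 46 = 729 - 55 ≡ 4; y = λ·(9 - 4) - 56 ≡ 12. → (4, 12)

(4, 12)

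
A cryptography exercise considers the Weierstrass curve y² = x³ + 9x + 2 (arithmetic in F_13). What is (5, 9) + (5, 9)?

(6, 8)

tangent at (5, 9): λ = (3·5² + 9)/(2·9) ≡ 6/5. 5⁻¹ ≡ 8 (mod 13), so λ ≡ 6·8 ≡ 9.
  x = λ² - 5 - 5 = 81 - 10 ≡ 6; y = λ·(5 - 6) - 9 ≡ 8. → (6, 8)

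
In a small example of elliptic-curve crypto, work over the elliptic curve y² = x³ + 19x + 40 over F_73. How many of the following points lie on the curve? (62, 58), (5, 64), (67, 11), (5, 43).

0

(62, 58): 58² ≡ 6, rhs ≡ 33 → off.
(5, 64): 64² ≡ 8, rhs ≡ 41 → off.
(67, 11): 11² ≡ 48, rhs ≡ 2 → off.
(5, 43): 43² ≡ 24, rhs ≡ 41 → off.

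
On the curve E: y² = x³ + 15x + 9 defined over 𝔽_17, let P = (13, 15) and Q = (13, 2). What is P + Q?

The two points share x = 13 and their y-coordinates satisfy 15 + 2 ≡ 0 (mod 17), so they are inverses. Their sum is the point at infinity.

O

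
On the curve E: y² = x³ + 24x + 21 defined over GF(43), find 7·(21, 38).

(7, 39)

Write Q = (21, 38).
Double-and-add on 7 = (111)₂. Start with Q = (21, 38) for the leading 1-bit.
double: tangent at (21, 38): λ = (3·21² + 24)/(2·38) ≡ 14/33. 33⁻¹ ≡ 30 (mod 43), so λ ≡ 14·30 ≡ 33.
  x = λ² - 21 - 21 = 1089 - 42 ≡ 15; y = λ·(21 - 15) - 38 ≡ 31. → (15, 31)
add Q: (15, 31) + (21, 38). λ = (38 - 31)/(21 - 15) ≡ 7/6 mod 43. 6⁻¹ ≡ 36 (mod 43), so λ ≡ 37.
  x = λ² - 15 - 21 = 1369 - 36 ≡ 0; y = λ·(15 - 0) - 31 ≡ 8. → (0, 8)
double: tangent at (0, 8): λ = (3·0² + 24)/(2·8) ≡ 24/16. 16⁻¹ ≡ 35 (mod 43), so λ ≡ 24·35 ≡ 23.
  x = λ² - 0 - 0 = 529 - 0 ≡ 13; y = λ·(0 - 13) - 8 ≡ 37. → (13, 37)
add Q: (13, 37) + (21, 38). λ = (38 - 37)/(21 - 13) ≡ 1/8 mod 43. 8⁻¹ ≡ 27 (mod 43), so λ ≡ 27.
  x = λ² - 13 - 21 = 729 - 34 ≡ 7; y = λ·(13 - 7) - 37 ≡ 39. → (7, 39)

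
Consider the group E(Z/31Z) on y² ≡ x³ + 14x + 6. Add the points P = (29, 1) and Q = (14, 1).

(19, 30)

(29, 1) + (14, 1). λ = (1 - 1)/(14 - 29) ≡ 0/16 mod 31. 16⁻¹ ≡ 2 (mod 31), so λ ≡ 0.
  x = λ² - 29 - 14 = 0 - 43 ≡ 19; y = λ·(29 - 19) - 1 ≡ 30. → (19, 30)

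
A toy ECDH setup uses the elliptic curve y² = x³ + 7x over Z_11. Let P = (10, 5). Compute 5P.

Double-and-add on 5 = (101)₂. Start with P = (10, 5) for the leading 1-bit.
double: tangent at (10, 5): λ = (3·10² + 7)/(2·5) ≡ 10/10. 10⁻¹ ≡ 10 (mod 11), so λ ≡ 10·10 ≡ 1.
  x = λ² - 10 - 10 = 1 - 20 ≡ 3; y = λ·(10 - 3) - 5 ≡ 2. → (3, 2)
double: tangent at (3, 2): λ = (3·3² + 7)/(2·2) ≡ 1/4. 4⁻¹ ≡ 3 (mod 11) since 4·3 = 12 ≡ 1, so λ ≡ 1·3 ≡ 3.
  x = λ² - 3 - 3 = 9 - 6 ≡ 3; y = λ·(3 - 3) - 2 ≡ 9. → (3, 9)
add P: (3, 9) + (10, 5). λ = (5 - 9)/(10 - 3) ≡ 7/7 mod 11. 7⁻¹ ≡ 8 (mod 11), so λ ≡ 1.
  x = λ² - 3 - 10 = 1 - 13 ≡ 10; y = λ·(3 - 10) - 9 ≡ 6. → (10, 6)

(10, 6)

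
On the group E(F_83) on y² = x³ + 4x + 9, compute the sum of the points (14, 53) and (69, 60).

(14, 53) + (69, 60). λ = (60 - 53)/(69 - 14) ≡ 7/55 mod 83. 55⁻¹ ≡ 80 (mod 83), so λ ≡ 62.
  x = λ² - 14 - 69 = 3844 - 83 ≡ 26; y = λ·(14 - 26) - 53 ≡ 33. → (26, 33)

(26, 33)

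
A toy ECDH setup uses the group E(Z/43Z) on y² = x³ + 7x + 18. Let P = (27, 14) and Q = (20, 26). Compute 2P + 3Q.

(20, 17)

First 2P:
Repeated addition: build up to 2P.
2P: tangent at (27, 14): λ = (3·27² + 7)/(2·14) ≡ 1/28. 28⁻¹ ≡ 20 (mod 43), so λ ≡ 1·20 ≡ 20.
  x = λ² - 27 - 27 = 400 - 54 ≡ 2; y = λ·(27 - 2) - 14 ≡ 13. → (2, 13)
2P = (2, 13).
Next 3Q:
Repeated addition: build up to 3Q.
2Q: tangent at (20, 26): λ = (3·20² + 7)/(2·26) ≡ 3/9. 9⁻¹ ≡ 24 (mod 43) since 9·24 = 216 ≡ 1, so λ ≡ 3·24 ≡ 29.
  x = λ² - 20 - 20 = 841 - 40 ≡ 27; y = λ·(20 - 27) - 26 ≡ 29. → (27, 29)
3Q: (27, 29) + (20, 26). λ = (26 - 29)/(20 - 27) ≡ 40/36 mod 43. 36⁻¹ ≡ 6 (mod 43), so λ ≡ 25.
  x = λ² - 27 - 20 = 625 - 47 ≡ 19; y = λ·(27 - 19) - 29 ≡ 42. → (19, 42)
3Q = (19, 42).
Finally 2P + 3Q:
(2, 13) + (19, 42). λ = (42 - 13)/(19 - 2) ≡ 29/17 mod 43. 17⁻¹ ≡ 38 (mod 43) since 17·38 = 646 ≡ 1, so λ ≡ 27.
  x = λ² - 2 - 19 = 729 - 21 ≡ 20; y = λ·(2 - 20) - 13 ≡ 17. → (20, 17)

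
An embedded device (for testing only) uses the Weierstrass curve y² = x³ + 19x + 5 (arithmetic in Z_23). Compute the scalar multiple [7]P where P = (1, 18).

Repeated addition: build up to 7P.
2P: tangent at (1, 18): λ = (3·1² + 19)/(2·18) ≡ 22/13. 13⁻¹ ≡ 16 (mod 23), so λ ≡ 22·16 ≡ 7.
  x = λ² - 1 - 1 = 49 - 2 ≡ 1; y = λ·(1 - 1) - 18 ≡ 5. → (1, 5)
3P: (1, 5) + (1, 18): same x and y₁ ≡ -y₂, so the sum is ∞.
4P: ∞ + (1, 18) = (1, 18) (identity).
5P: tangent at (1, 18): λ = (3·1² + 19)/(2·18) ≡ 22/13. 13⁻¹ ≡ 16 (mod 23) since 13·16 = 208 ≡ 1, so λ ≡ 22·16 ≡ 7.
  x = λ² - 1 - 1 = 49 - 2 ≡ 1; y = λ·(1 - 1) - 18 ≡ 5. → (1, 5)
6P: (1, 5) + (1, 18): same x and y₁ ≡ -y₂, so the sum is ∞.
7P: ∞ + (1, 18) = (1, 18) (identity).

(1, 18)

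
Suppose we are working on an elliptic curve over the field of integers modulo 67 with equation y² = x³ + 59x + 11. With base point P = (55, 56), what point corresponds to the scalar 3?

Repeated addition: build up to 3P.
2P: tangent at (55, 56): λ = (3·55² + 59)/(2·56) ≡ 22/45. 45⁻¹ ≡ 3 (mod 67), so λ ≡ 22·3 ≡ 66.
  x = λ² - 55 - 55 = 4356 - 110 ≡ 25; y = λ·(55 - 25) - 56 ≡ 48. → (25, 48)
3P: (25, 48) + (55, 56). λ = (56 - 48)/(55 - 25) ≡ 8/30 mod 67. 30⁻¹ ≡ 38 (mod 67) since 30·38 = 1140 ≡ 1, so λ ≡ 36.
  x = λ² - 25 - 55 = 1296 - 80 ≡ 10; y = λ·(25 - 10) - 48 ≡ 23. → (10, 23)

(10, 23)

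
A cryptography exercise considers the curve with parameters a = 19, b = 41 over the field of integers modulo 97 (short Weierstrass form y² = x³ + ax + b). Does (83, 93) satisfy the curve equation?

y² = 93² ≡ 16; x³ + 19x + 41 = 573405 ≡ 38 (mod 97). 16 ≠ 38.

no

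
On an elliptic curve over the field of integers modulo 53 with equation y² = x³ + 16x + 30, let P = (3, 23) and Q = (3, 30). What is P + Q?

The two points share x = 3 and their y-coordinates satisfy 23 + 30 ≡ 0 (mod 53), so they are inverses. Their sum is the point at infinity.

O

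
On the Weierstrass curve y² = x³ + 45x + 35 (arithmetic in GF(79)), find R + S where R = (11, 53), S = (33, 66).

(44, 46)

(11, 53) + (33, 66). λ = (66 - 53)/(33 - 11) ≡ 13/22 mod 79. 22⁻¹ ≡ 18 (mod 79), so λ ≡ 76.
  x = λ² - 11 - 33 = 5776 - 44 ≡ 44; y = λ·(11 - 44) - 53 ≡ 46. → (44, 46)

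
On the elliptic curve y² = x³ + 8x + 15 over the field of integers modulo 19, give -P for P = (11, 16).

-(11, 16) = (11, -16 mod 19) = (11, 3).

(11, 3)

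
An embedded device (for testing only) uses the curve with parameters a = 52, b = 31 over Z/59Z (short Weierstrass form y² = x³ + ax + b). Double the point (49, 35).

(41, 44)

tangent at (49, 35): λ = (3·49² + 52)/(2·35) ≡ 57/11. 11⁻¹ ≡ 43 (mod 59), so λ ≡ 57·43 ≡ 32.
  x = λ² - 49 - 49 = 1024 - 98 ≡ 41; y = λ·(49 - 41) - 35 ≡ 44. → (41, 44)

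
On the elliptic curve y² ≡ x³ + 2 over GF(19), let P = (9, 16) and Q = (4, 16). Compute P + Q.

(9, 16) + (4, 16). λ = (16 - 16)/(4 - 9) ≡ 0/14 mod 19. 14⁻¹ ≡ 15 (mod 19), so λ ≡ 0.
  x = λ² - 9 - 4 = 0 - 13 ≡ 6; y = λ·(9 - 6) - 16 ≡ 3. → (6, 3)

(6, 3)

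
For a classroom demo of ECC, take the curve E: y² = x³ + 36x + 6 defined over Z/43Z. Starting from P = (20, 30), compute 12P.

(12, 4)

Double-and-add on 12 = (1100)₂. Start with P = (20, 30) for the leading 1-bit.
double: tangent at (20, 30): λ = (3·20² + 36)/(2·30) ≡ 32/17. 17⁻¹ ≡ 38 (mod 43), so λ ≡ 32·38 ≡ 12.
  x = λ² - 20 - 20 = 144 - 40 ≡ 18; y = λ·(20 - 18) - 30 ≡ 37. → (18, 37)
add P: (18, 37) + (20, 30). λ = (30 - 37)/(20 - 18) ≡ 36/2 mod 43. 2⁻¹ ≡ 22 (mod 43) since 2·22 = 44 ≡ 1, so λ ≡ 18.
  x = λ² - 18 - 20 = 324 - 38 ≡ 28; y = λ·(18 - 28) - 37 ≡ 41. → (28, 41)
double: tangent at (28, 41): λ = (3·28² + 36)/(2·41) ≡ 23/39. 39⁻¹ ≡ 32 (mod 43), so λ ≡ 23·32 ≡ 5.
  x = λ² - 28 - 28 = 25 - 56 ≡ 12; y = λ·(28 - 12) - 41 ≡ 39. → (12, 39)
double: tangent at (12, 39): λ = (3·12² + 36)/(2·39) ≡ 38/35. 35⁻¹ ≡ 16 (mod 43) since 35·16 = 560 ≡ 1, so λ ≡ 38·16 ≡ 6.
  x = λ² - 12 - 12 = 36 - 24 ≡ 12; y = λ·(12 - 12) - 39 ≡ 4. → (12, 4)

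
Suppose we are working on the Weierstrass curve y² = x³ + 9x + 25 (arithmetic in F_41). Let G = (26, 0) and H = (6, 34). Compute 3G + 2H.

First 3G:
Repeated addition: build up to 3G.
2G: (26, 0) + (26, 0): same x and y₁ ≡ -y₂, so the sum is the point at infinity.
3G: the point at infinity + (26, 0) = (26, 0) (identity).
3G = (26, 0).
Next 2H:
Repeated addition: build up to 2H.
2H: tangent at (6, 34): λ = (3·6² + 9)/(2·34) ≡ 35/27. 27⁻¹ ≡ 38 (mod 41) since 27·38 = 1026 ≡ 1, so λ ≡ 35·38 ≡ 18.
  x = λ² - 6 - 6 = 324 - 12 ≡ 25; y = λ·(6 - 25) - 34 ≡ 34. → (25, 34)
2H = (25, 34).
Finally 3G + 2H:
(26, 0) + (25, 34). λ = (34 - 0)/(25 - 26) ≡ 34/40 mod 41. 40⁻¹ ≡ 40 (mod 41), so λ ≡ 7.
  x = λ² - 26 - 25 = 49 - 51 ≡ 39; y = λ·(26 - 39) - 0 ≡ 32. → (39, 32)

(39, 32)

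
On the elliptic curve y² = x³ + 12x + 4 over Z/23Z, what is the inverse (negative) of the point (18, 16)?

(18, 7)

-(18, 16) = (18, -16 mod 23) = (18, 7).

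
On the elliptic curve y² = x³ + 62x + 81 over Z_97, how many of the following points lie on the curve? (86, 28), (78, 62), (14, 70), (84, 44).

(86, 28): 28² ≡ 8, rhs ≡ 8 → on.
(78, 62): 62² ≡ 61, rhs ≡ 95 → off.
(14, 70): 70² ≡ 50, rhs ≡ 7 → off.
(84, 44): 44² ≡ 93, rhs ≡ 85 → off.

1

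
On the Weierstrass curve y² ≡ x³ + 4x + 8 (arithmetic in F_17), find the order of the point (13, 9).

9

2P: tangent at (13, 9): λ = (3·13² + 4)/(2·9) ≡ 1/1. 1⁻¹ ≡ 1 (mod 17) since 1·1 = 1 ≡ 1, so λ ≡ 1·1 ≡ 1.
  x = λ² - 13 - 13 = 1 - 26 ≡ 9; y = λ·(13 - 9) - 9 ≡ 12. → (9, 12)
3P: (9, 12) + (13, 9). λ = (9 - 12)/(13 - 9) ≡ 14/4 mod 17. 4⁻¹ ≡ 13 (mod 17), so λ ≡ 12.
  x = λ² - 9 - 13 = 144 - 22 ≡ 3; y = λ·(9 - 3) - 12 ≡ 9. → (3, 9)
4P: (3, 9) + (13, 9). λ = (9 - 9)/(13 - 3) ≡ 0/10 mod 17. 10⁻¹ ≡ 12 (mod 17), so λ ≡ 0.
  x = λ² - 3 - 13 = 0 - 16 ≡ 1; y = λ·(3 - 1) - 9 ≡ 8. → (1, 8)
5P: (1, 8) + (13, 9). λ = (9 - 8)/(13 - 1) ≡ 1/12 mod 17. 12⁻¹ ≡ 10 (mod 17), so λ ≡ 10.
  x = λ² - 1 - 13 = 100 - 14 ≡ 1; y = λ·(1 - 1) - 8 ≡ 9. → (1, 9)
6P: (1, 9) + (13, 9). λ = (9 - 9)/(13 - 1) ≡ 0/12 mod 17. 12⁻¹ ≡ 10 (mod 17), so λ ≡ 0.
  x = λ² - 1 - 13 = 0 - 14 ≡ 3; y = λ·(1 - 3) - 9 ≡ 8. → (3, 8)
7P: (3, 8) + (13, 9). λ = (9 - 8)/(13 - 3) ≡ 1/10 mod 17. 10⁻¹ ≡ 12 (mod 17), so λ ≡ 12.
  x = λ² - 3 - 13 = 144 - 16 ≡ 9; y = λ·(3 - 9) - 8 ≡ 5. → (9, 5)
8P: (9, 5) + (13, 9). λ = (9 - 5)/(13 - 9) ≡ 4/4 mod 17. 4⁻¹ ≡ 13 (mod 17), so λ ≡ 1.
  x = λ² - 9 - 13 = 1 - 22 ≡ 13; y = λ·(9 - 13) - 5 ≡ 8. → (13, 8)
9P: (13, 8) + (13, 9): same x and y₁ ≡ -y₂, so the sum is the point at infinity.
9P = the point at infinity, so the order is 9.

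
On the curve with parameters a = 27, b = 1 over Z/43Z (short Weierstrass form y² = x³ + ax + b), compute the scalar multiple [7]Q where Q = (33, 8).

(37, 28)

Double-and-add on 7 = (111)₂. Start with Q = (33, 8) for the leading 1-bit.
double: tangent at (33, 8): λ = (3·33² + 27)/(2·8) ≡ 26/16. 16⁻¹ ≡ 35 (mod 43) since 16·35 = 560 ≡ 1, so λ ≡ 26·35 ≡ 7.
  x = λ² - 33 - 33 = 49 - 66 ≡ 26; y = λ·(33 - 26) - 8 ≡ 41. → (26, 41)
add Q: (26, 41) + (33, 8). λ = (8 - 41)/(33 - 26) ≡ 10/7 mod 43. 7⁻¹ ≡ 37 (mod 43), so λ ≡ 26.
  x = λ² - 26 - 33 = 676 - 59 ≡ 15; y = λ·(26 - 15) - 41 ≡ 30. → (15, 30)
double: tangent at (15, 30): λ = (3·15² + 27)/(2·30) ≡ 14/17. 17⁻¹ ≡ 38 (mod 43), so λ ≡ 14·38 ≡ 16.
  x = λ² - 15 - 15 = 256 - 30 ≡ 11; y = λ·(15 - 11) - 30 ≡ 34. → (11, 34)
add Q: (11, 34) + (33, 8). λ = (8 - 34)/(33 - 11) ≡ 17/22 mod 43. 22⁻¹ ≡ 2 (mod 43), so λ ≡ 34.
  x = λ² - 11 - 33 = 1156 - 44 ≡ 37; y = λ·(11 - 37) - 34 ≡ 28. → (37, 28)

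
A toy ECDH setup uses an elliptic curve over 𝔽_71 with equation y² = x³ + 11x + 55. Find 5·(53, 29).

Write Q = (53, 29).
Repeated addition: build up to 5Q.
2Q: tangent at (53, 29): λ = (3·53² + 11)/(2·29) ≡ 60/58. 58⁻¹ ≡ 60 (mod 71), so λ ≡ 60·60 ≡ 50.
  x = λ² - 53 - 53 = 2500 - 106 ≡ 51; y = λ·(53 - 51) - 29 ≡ 0. → (51, 0)
3Q: (51, 0) + (53, 29). λ = (29 - 0)/(53 - 51) ≡ 29/2 mod 71. 2⁻¹ ≡ 36 (mod 71), so λ ≡ 50.
  x = λ² - 51 - 53 = 2500 - 104 ≡ 53; y = λ·(51 - 53) - 0 ≡ 42. → (53, 42)
4Q: (53, 42) + (53, 29): same x and y₁ ≡ -y₂, so the sum is O.
5Q: O + (53, 29) = (53, 29) (identity).

(53, 29)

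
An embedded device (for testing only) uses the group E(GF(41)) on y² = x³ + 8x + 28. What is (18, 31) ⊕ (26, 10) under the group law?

(34, 11)

(18, 31) + (26, 10). λ = (10 - 31)/(26 - 18) ≡ 20/8 mod 41. 8⁻¹ ≡ 36 (mod 41) since 8·36 = 288 ≡ 1, so λ ≡ 23.
  x = λ² - 18 - 26 = 529 - 44 ≡ 34; y = λ·(18 - 34) - 31 ≡ 11. → (34, 11)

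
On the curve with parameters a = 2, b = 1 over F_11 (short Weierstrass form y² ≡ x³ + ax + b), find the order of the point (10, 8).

8

2P: tangent at (10, 8): λ = (3·10² + 2)/(2·8) ≡ 5/5. 5⁻¹ ≡ 9 (mod 11), so λ ≡ 5·9 ≡ 1.
  x = λ² - 10 - 10 = 1 - 20 ≡ 3; y = λ·(10 - 3) - 8 ≡ 10. → (3, 10)
3P: (3, 10) + (10, 8). λ = (8 - 10)/(10 - 3) ≡ 9/7 mod 11. 7⁻¹ ≡ 8 (mod 11) since 7·8 = 56 ≡ 1, so λ ≡ 6.
  x = λ² - 3 - 10 = 36 - 13 ≡ 1; y = λ·(3 - 1) - 10 ≡ 2. → (1, 2)
4P: (1, 2) + (10, 8). λ = (8 - 2)/(10 - 1) ≡ 6/9 mod 11. 9⁻¹ ≡ 5 (mod 11) since 9·5 = 45 ≡ 1, so λ ≡ 8.
  x = λ² - 1 - 10 = 64 - 11 ≡ 9; y = λ·(1 - 9) - 2 ≡ 0. → (9, 0)
5P: (9, 0) + (10, 8). λ = (8 - 0)/(10 - 9) ≡ 8/1 mod 11. 1⁻¹ ≡ 1 (mod 11), so λ ≡ 8.
  x = λ² - 9 - 10 = 64 - 19 ≡ 1; y = λ·(9 - 1) - 0 ≡ 9. → (1, 9)
6P: (1, 9) + (10, 8). λ = (8 - 9)/(10 - 1) ≡ 10/9 mod 11. 9⁻¹ ≡ 5 (mod 11) since 9·5 = 45 ≡ 1, so λ ≡ 6.
  x = λ² - 1 - 10 = 36 - 11 ≡ 3; y = λ·(1 - 3) - 9 ≡ 1. → (3, 1)
7P: (3, 1) + (10, 8). λ = (8 - 1)/(10 - 3) ≡ 7/7 mod 11. 7⁻¹ ≡ 8 (mod 11), so λ ≡ 1.
  x = λ² - 3 - 10 = 1 - 13 ≡ 10; y = λ·(3 - 10) - 1 ≡ 3. → (10, 3)
8P: (10, 3) + (10, 8): same x and y₁ ≡ -y₂, so the sum is ∞.
8P = ∞, so the order is 8.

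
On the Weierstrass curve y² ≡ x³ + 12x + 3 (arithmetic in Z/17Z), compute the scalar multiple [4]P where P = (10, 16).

Repeated addition: build up to 4P.
2P: tangent at (10, 16): λ = (3·10² + 12)/(2·16) ≡ 6/15. 15⁻¹ ≡ 8 (mod 17) since 15·8 = 120 ≡ 1, so λ ≡ 6·8 ≡ 14.
  x = λ² - 10 - 10 = 196 - 20 ≡ 6; y = λ·(10 - 6) - 16 ≡ 6. → (6, 6)
3P: (6, 6) + (10, 16). λ = (16 - 6)/(10 - 6) ≡ 10/4 mod 17. 4⁻¹ ≡ 13 (mod 17) since 4·13 = 52 ≡ 1, so λ ≡ 11.
  x = λ² - 6 - 10 = 121 - 16 ≡ 3; y = λ·(6 - 3) - 6 ≡ 10. → (3, 10)
4P: (3, 10) + (10, 16). λ = (16 - 10)/(10 - 3) ≡ 6/7 mod 17. 7⁻¹ ≡ 5 (mod 17), so λ ≡ 13.
  x = λ² - 3 - 10 = 169 - 13 ≡ 3; y = λ·(3 - 3) - 10 ≡ 7. → (3, 7)

(3, 7)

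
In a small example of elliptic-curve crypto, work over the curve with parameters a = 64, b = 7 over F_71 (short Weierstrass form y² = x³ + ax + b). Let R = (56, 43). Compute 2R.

tangent at (56, 43): λ = (3·56² + 64)/(2·43) ≡ 29/15. 15⁻¹ ≡ 19 (mod 71), so λ ≡ 29·19 ≡ 54.
  x = λ² - 56 - 56 = 2916 - 112 ≡ 35; y = λ·(56 - 35) - 43 ≡ 26. → (35, 26)

(35, 26)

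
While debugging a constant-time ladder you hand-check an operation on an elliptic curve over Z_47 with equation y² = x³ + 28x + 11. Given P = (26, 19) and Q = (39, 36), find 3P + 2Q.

First 3P:
Repeated addition: build up to 3P.
2P: tangent at (26, 19): λ = (3·26² + 28)/(2·19) ≡ 35/38. 38⁻¹ ≡ 26 (mod 47), so λ ≡ 35·26 ≡ 17.
  x = λ² - 26 - 26 = 289 - 52 ≡ 2; y = λ·(26 - 2) - 19 ≡ 13. → (2, 13)
3P: (2, 13) + (26, 19). λ = (19 - 13)/(26 - 2) ≡ 6/24 mod 47. 24⁻¹ ≡ 2 (mod 47) since 24·2 = 48 ≡ 1, so λ ≡ 12.
  x = λ² - 2 - 26 = 144 - 28 ≡ 22; y = λ·(2 - 22) - 13 ≡ 29. → (22, 29)
3P = (22, 29).
Next 2Q:
Repeated addition: build up to 2Q.
2Q: tangent at (39, 36): λ = (3·39² + 28)/(2·36) ≡ 32/25. 25⁻¹ ≡ 32 (mod 47) since 25·32 = 800 ≡ 1, so λ ≡ 32·32 ≡ 37.
  x = λ² - 39 - 39 = 1369 - 78 ≡ 22; y = λ·(39 - 22) - 36 ≡ 29. → (22, 29)
2Q = (22, 29).
Finally 3P + 2Q:
tangent at (22, 29): λ = (3·22² + 28)/(2·29) ≡ 23/11. 11⁻¹ ≡ 30 (mod 47), so λ ≡ 23·30 ≡ 32.
  x = λ² - 22 - 22 = 1024 - 44 ≡ 40; y = λ·(22 - 40) - 29 ≡ 6. → (40, 6)

(40, 6)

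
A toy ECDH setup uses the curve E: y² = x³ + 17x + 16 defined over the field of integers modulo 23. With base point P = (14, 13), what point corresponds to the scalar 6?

(0, 4)

Repeated addition: build up to 6P.
2P: tangent at (14, 13): λ = (3·14² + 17)/(2·13) ≡ 7/3. 3⁻¹ ≡ 8 (mod 23), so λ ≡ 7·8 ≡ 10.
  x = λ² - 14 - 14 = 100 - 28 ≡ 3; y = λ·(14 - 3) - 13 ≡ 5. → (3, 5)
3P: (3, 5) + (14, 13). λ = (13 - 5)/(14 - 3) ≡ 8/11 mod 23. 11⁻¹ ≡ 21 (mod 23) since 11·21 = 231 ≡ 1, so λ ≡ 7.
  x = λ² - 3 - 14 = 49 - 17 ≡ 9; y = λ·(3 - 9) - 5 ≡ 22. → (9, 22)
4P: (9, 22) + (14, 13). λ = (13 - 22)/(14 - 9) ≡ 14/5 mod 23. 5⁻¹ ≡ 14 (mod 23), so λ ≡ 12.
  x = λ² - 9 - 14 = 144 - 23 ≡ 6; y = λ·(9 - 6) - 22 ≡ 14. → (6, 14)
5P: (6, 14) + (14, 13). λ = (13 - 14)/(14 - 6) ≡ 22/8 mod 23. 8⁻¹ ≡ 3 (mod 23), so λ ≡ 20.
  x = λ² - 6 - 14 = 400 - 20 ≡ 12; y = λ·(6 - 12) - 14 ≡ 4. → (12, 4)
6P: (12, 4) + (14, 13). λ = (13 - 4)/(14 - 12) ≡ 9/2 mod 23. 2⁻¹ ≡ 12 (mod 23) since 2·12 = 24 ≡ 1, so λ ≡ 16.
  x = λ² - 12 - 14 = 256 - 26 ≡ 0; y = λ·(12 - 0) - 4 ≡ 4. → (0, 4)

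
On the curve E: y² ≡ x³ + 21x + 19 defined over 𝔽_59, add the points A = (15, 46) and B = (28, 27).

(52, 58)

(15, 46) + (28, 27). λ = (27 - 46)/(28 - 15) ≡ 40/13 mod 59. 13⁻¹ ≡ 50 (mod 59), so λ ≡ 53.
  x = λ² - 15 - 28 = 2809 - 43 ≡ 52; y = λ·(15 - 52) - 46 ≡ 58. → (52, 58)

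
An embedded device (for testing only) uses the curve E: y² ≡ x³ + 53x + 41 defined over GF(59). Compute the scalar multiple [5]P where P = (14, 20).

(30, 55)

Repeated addition: build up to 5P.
2P: tangent at (14, 20): λ = (3·14² + 53)/(2·20) ≡ 51/40. 40⁻¹ ≡ 31 (mod 59) since 40·31 = 1240 ≡ 1, so λ ≡ 51·31 ≡ 47.
  x = λ² - 14 - 14 = 2209 - 28 ≡ 57; y = λ·(14 - 57) - 20 ≡ 24. → (57, 24)
3P: (57, 24) + (14, 20). λ = (20 - 24)/(14 - 57) ≡ 55/16 mod 59. 16⁻¹ ≡ 48 (mod 59) since 16·48 = 768 ≡ 1, so λ ≡ 44.
  x = λ² - 57 - 14 = 1936 - 71 ≡ 36; y = λ·(57 - 36) - 24 ≡ 15. → (36, 15)
4P: (36, 15) + (14, 20). λ = (20 - 15)/(14 - 36) ≡ 5/37 mod 59. 37⁻¹ ≡ 8 (mod 59), so λ ≡ 40.
  x = λ² - 36 - 14 = 1600 - 50 ≡ 16; y = λ·(36 - 16) - 15 ≡ 18. → (16, 18)
5P: (16, 18) + (14, 20). λ = (20 - 18)/(14 - 16) ≡ 2/57 mod 59. 57⁻¹ ≡ 29 (mod 59), so λ ≡ 58.
  x = λ² - 16 - 14 = 3364 - 30 ≡ 30; y = λ·(16 - 30) - 18 ≡ 55. → (30, 55)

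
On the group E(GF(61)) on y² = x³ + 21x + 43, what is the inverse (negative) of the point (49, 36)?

(49, 25)

-(49, 36) = (49, -36 mod 61) = (49, 25).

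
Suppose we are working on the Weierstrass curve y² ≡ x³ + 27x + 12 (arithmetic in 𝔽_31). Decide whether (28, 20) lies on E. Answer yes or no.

y² = 20² ≡ 28; x³ + 27x + 12 = 22720 ≡ 28 (mod 31). 28 = 28.

yes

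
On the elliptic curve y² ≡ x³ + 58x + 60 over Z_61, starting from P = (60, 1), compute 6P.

Double-and-add on 6 = (110)₂. Start with P = (60, 1) for the leading 1-bit.
double: tangent at (60, 1): λ = (3·60² + 58)/(2·1) ≡ 0/2. 2⁻¹ ≡ 31 (mod 61), so λ ≡ 0·31 ≡ 0.
  x = λ² - 60 - 60 = 0 - 120 ≡ 2; y = λ·(60 - 2) - 1 ≡ 60. → (2, 60)
add P: (2, 60) + (60, 1). λ = (1 - 60)/(60 - 2) ≡ 2/58 mod 61. 58⁻¹ ≡ 20 (mod 61), so λ ≡ 40.
  x = λ² - 2 - 60 = 1600 - 62 ≡ 13; y = λ·(2 - 13) - 60 ≡ 49. → (13, 49)
double: tangent at (13, 49): λ = (3·13² + 58)/(2·49) ≡ 16/37. 37⁻¹ ≡ 33 (mod 61), so λ ≡ 16·33 ≡ 40.
  x = λ² - 13 - 13 = 1600 - 26 ≡ 49; y = λ·(13 - 49) - 49 ≡ 36. → (49, 36)

(49, 36)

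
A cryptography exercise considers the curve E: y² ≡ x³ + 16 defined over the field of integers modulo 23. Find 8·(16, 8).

(0, 4)

Write Q = (16, 8).
Repeated addition: build up to 8Q.
2Q: tangent at (16, 8): λ = (3·16² + 0)/(2·8) ≡ 9/16. 16⁻¹ ≡ 13 (mod 23), so λ ≡ 9·13 ≡ 2.
  x = λ² - 16 - 16 = 4 - 32 ≡ 18; y = λ·(16 - 18) - 8 ≡ 11. → (18, 11)
3Q: (18, 11) + (16, 8). λ = (8 - 11)/(16 - 18) ≡ 20/21 mod 23. 21⁻¹ ≡ 11 (mod 23), so λ ≡ 13.
  x = λ² - 18 - 16 = 169 - 34 ≡ 20; y = λ·(18 - 20) - 11 ≡ 9. → (20, 9)
4Q: (20, 9) + (16, 8). λ = (8 - 9)/(16 - 20) ≡ 22/19 mod 23. 19⁻¹ ≡ 17 (mod 23) since 19·17 = 323 ≡ 1, so λ ≡ 6.
  x = λ² - 20 - 16 = 36 - 36 ≡ 0; y = λ·(20 - 0) - 9 ≡ 19. → (0, 19)
5Q: (0, 19) + (16, 8). λ = (8 - 19)/(16 - 0) ≡ 12/16 mod 23. 16⁻¹ ≡ 13 (mod 23) since 16·13 = 208 ≡ 1, so λ ≡ 18.
  x = λ² - 0 - 16 = 324 - 16 ≡ 9; y = λ·(0 - 9) - 19 ≡ 3. → (9, 3)
6Q: (9, 3) + (16, 8). λ = (8 - 3)/(16 - 9) ≡ 5/7 mod 23. 7⁻¹ ≡ 10 (mod 23), so λ ≡ 4.
  x = λ² - 9 - 16 = 16 - 25 ≡ 14; y = λ·(9 - 14) - 3 ≡ 0. → (14, 0)
7Q: (14, 0) + (16, 8). λ = (8 - 0)/(16 - 14) ≡ 8/2 mod 23. 2⁻¹ ≡ 12 (mod 23), so λ ≡ 4.
  x = λ² - 14 - 16 = 16 - 30 ≡ 9; y = λ·(14 - 9) - 0 ≡ 20. → (9, 20)
8Q: (9, 20) + (16, 8). λ = (8 - 20)/(16 - 9) ≡ 11/7 mod 23. 7⁻¹ ≡ 10 (mod 23), so λ ≡ 18.
  x = λ² - 9 - 16 = 324 - 25 ≡ 0; y = λ·(9 - 0) - 20 ≡ 4. → (0, 4)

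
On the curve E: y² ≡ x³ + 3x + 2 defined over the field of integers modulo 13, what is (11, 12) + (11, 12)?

tangent at (11, 12): λ = (3·11² + 3)/(2·12) ≡ 2/11. 11⁻¹ ≡ 6 (mod 13) since 11·6 = 66 ≡ 1, so λ ≡ 2·6 ≡ 12.
  x = λ² - 11 - 11 = 144 - 22 ≡ 5; y = λ·(11 - 5) - 12 ≡ 8. → (5, 8)

(5, 8)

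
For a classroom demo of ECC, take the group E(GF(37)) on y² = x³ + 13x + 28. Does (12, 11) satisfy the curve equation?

no

y² = 11² ≡ 10; x³ + 13x + 28 = 1912 ≡ 25 (mod 37). 10 ≠ 25.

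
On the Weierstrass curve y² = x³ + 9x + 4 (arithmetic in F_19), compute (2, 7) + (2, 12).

O

The two points share x = 2 and their y-coordinates satisfy 7 + 12 ≡ 0 (mod 19), so they are inverses. Their sum is the point at infinity.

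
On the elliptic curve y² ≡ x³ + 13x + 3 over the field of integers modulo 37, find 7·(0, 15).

Write Q = (0, 15).
Double-and-add on 7 = (111)₂. Start with Q = (0, 15) for the leading 1-bit.
double: tangent at (0, 15): λ = (3·0² + 13)/(2·15) ≡ 13/30. 30⁻¹ ≡ 21 (mod 37), so λ ≡ 13·21 ≡ 14.
  x = λ² - 0 - 0 = 196 - 0 ≡ 11; y = λ·(0 - 11) - 15 ≡ 16. → (11, 16)
add Q: (11, 16) + (0, 15). λ = (15 - 16)/(0 - 11) ≡ 36/26 mod 37. 26⁻¹ ≡ 10 (mod 37), so λ ≡ 27.
  x = λ² - 11 - 0 = 729 - 11 ≡ 15; y = λ·(11 - 15) - 16 ≡ 24. → (15, 24)
double: tangent at (15, 24): λ = (3·15² + 13)/(2·24) ≡ 22/11. 11⁻¹ ≡ 27 (mod 37) since 11·27 = 297 ≡ 1, so λ ≡ 22·27 ≡ 2.
  x = λ² - 15 - 15 = 4 - 30 ≡ 11; y = λ·(15 - 11) - 24 ≡ 21. → (11, 21)
add Q: (11, 21) + (0, 15). λ = (15 - 21)/(0 - 11) ≡ 31/26 mod 37. 26⁻¹ ≡ 10 (mod 37) since 26·10 = 260 ≡ 1, so λ ≡ 14.
  x = λ² - 11 - 0 = 196 - 11 ≡ 0; y = λ·(11 - 0) - 21 ≡ 22. → (0, 22)

(0, 22)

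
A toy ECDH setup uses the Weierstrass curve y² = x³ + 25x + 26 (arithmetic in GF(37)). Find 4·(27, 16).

(27, 16)

Write Q = (27, 16).
Double-and-add on 4 = (100)₂. Start with Q = (27, 16) for the leading 1-bit.
double: tangent at (27, 16): λ = (3·27² + 25)/(2·16) ≡ 29/32. 32⁻¹ ≡ 22 (mod 37), so λ ≡ 29·22 ≡ 9.
  x = λ² - 27 - 27 = 81 - 54 ≡ 27; y = λ·(27 - 27) - 16 ≡ 21. → (27, 21)
double: tangent at (27, 21): λ = (3·27² + 25)/(2·21) ≡ 29/5. 5⁻¹ ≡ 15 (mod 37), so λ ≡ 29·15 ≡ 28.
  x = λ² - 27 - 27 = 784 - 54 ≡ 27; y = λ·(27 - 27) - 21 ≡ 16. → (27, 16)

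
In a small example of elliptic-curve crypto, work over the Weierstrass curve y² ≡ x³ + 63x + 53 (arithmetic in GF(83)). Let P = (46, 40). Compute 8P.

Repeated addition: build up to 8P.
2P: tangent at (46, 40): λ = (3·46² + 63)/(2·40) ≡ 20/80. 80⁻¹ ≡ 55 (mod 83), so λ ≡ 20·55 ≡ 21.
  x = λ² - 46 - 46 = 441 - 92 ≡ 17; y = λ·(46 - 17) - 40 ≡ 71. → (17, 71)
3P: (17, 71) + (46, 40). λ = (40 - 71)/(46 - 17) ≡ 52/29 mod 83. 29⁻¹ ≡ 63 (mod 83), so λ ≡ 39.
  x = λ² - 17 - 46 = 1521 - 63 ≡ 47; y = λ·(17 - 47) - 71 ≡ 4. → (47, 4)
4P: (47, 4) + (46, 40). λ = (40 - 4)/(46 - 47) ≡ 36/82 mod 83. 82⁻¹ ≡ 82 (mod 83), so λ ≡ 47.
  x = λ² - 47 - 46 = 2209 - 93 ≡ 41; y = λ·(47 - 41) - 4 ≡ 29. → (41, 29)
5P: (41, 29) + (46, 40). λ = (40 - 29)/(46 - 41) ≡ 11/5 mod 83. 5⁻¹ ≡ 50 (mod 83), so λ ≡ 52.
  x = λ² - 41 - 46 = 2704 - 87 ≡ 44; y = λ·(41 - 44) - 29 ≡ 64. → (44, 64)
6P: (44, 64) + (46, 40). λ = (40 - 64)/(46 - 44) ≡ 59/2 mod 83. 2⁻¹ ≡ 42 (mod 83) since 2·42 = 84 ≡ 1, so λ ≡ 71.
  x = λ² - 44 - 46 = 5041 - 90 ≡ 54; y = λ·(44 - 54) - 64 ≡ 56. → (54, 56)
7P: (54, 56) + (46, 40). λ = (40 - 56)/(46 - 54) ≡ 67/75 mod 83. 75⁻¹ ≡ 31 (mod 83), so λ ≡ 2.
  x = λ² - 54 - 46 = 4 - 100 ≡ 70; y = λ·(54 - 70) - 56 ≡ 78. → (70, 78)
8P: (70, 78) + (46, 40). λ = (40 - 78)/(46 - 70) ≡ 45/59 mod 83. 59⁻¹ ≡ 38 (mod 83), so λ ≡ 50.
  x = λ² - 70 - 46 = 2500 - 116 ≡ 60; y = λ·(70 - 60) - 78 ≡ 7. → (60, 7)

(60, 7)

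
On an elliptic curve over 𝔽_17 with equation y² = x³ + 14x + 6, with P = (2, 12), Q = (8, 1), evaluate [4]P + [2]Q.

First 4P:
Double-and-add on 4 = (100)₂. Start with P = (2, 12) for the leading 1-bit.
double: tangent at (2, 12): λ = (3·2² + 14)/(2·12) ≡ 9/7. 7⁻¹ ≡ 5 (mod 17), so λ ≡ 9·5 ≡ 11.
  x = λ² - 2 - 2 = 121 - 4 ≡ 15; y = λ·(2 - 15) - 12 ≡ 15. → (15, 15)
double: tangent at (15, 15): λ = (3·15² + 14)/(2·15) ≡ 9/13. 13⁻¹ ≡ 4 (mod 17), so λ ≡ 9·4 ≡ 2.
  x = λ² - 15 - 15 = 4 - 30 ≡ 8; y = λ·(15 - 8) - 15 ≡ 16. → (8, 16)
4P = (8, 16).
Next 2Q:
Repeated addition: build up to 2Q.
2Q: tangent at (8, 1): λ = (3·8² + 14)/(2·1) ≡ 2/2. 2⁻¹ ≡ 9 (mod 17), so λ ≡ 2·9 ≡ 1.
  x = λ² - 8 - 8 = 1 - 16 ≡ 2; y = λ·(8 - 2) - 1 ≡ 5. → (2, 5)
2Q = (2, 5).
Finally 4P + 2Q:
(8, 16) + (2, 5). λ = (5 - 16)/(2 - 8) ≡ 6/11 mod 17. 11⁻¹ ≡ 14 (mod 17) since 11·14 = 154 ≡ 1, so λ ≡ 16.
  x = λ² - 8 - 2 = 256 - 10 ≡ 8; y = λ·(8 - 8) - 16 ≡ 1. → (8, 1)

(8, 1)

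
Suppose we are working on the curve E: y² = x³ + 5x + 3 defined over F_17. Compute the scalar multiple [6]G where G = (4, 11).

(4, 6)

Repeated addition: build up to 6G.
2G: tangent at (4, 11): λ = (3·4² + 5)/(2·11) ≡ 2/5. 5⁻¹ ≡ 7 (mod 17) since 5·7 = 35 ≡ 1, so λ ≡ 2·7 ≡ 14.
  x = λ² - 4 - 4 = 196 - 8 ≡ 1; y = λ·(4 - 1) - 11 ≡ 14. → (1, 14)
3G: (1, 14) + (4, 11). λ = (11 - 14)/(4 - 1) ≡ 14/3 mod 17. 3⁻¹ ≡ 6 (mod 17) since 3·6 = 18 ≡ 1, so λ ≡ 16.
  x = λ² - 1 - 4 = 256 - 5 ≡ 13; y = λ·(1 - 13) - 14 ≡ 15. → (13, 15)
4G: (13, 15) + (4, 11). λ = (11 - 15)/(4 - 13) ≡ 13/8 mod 17. 8⁻¹ ≡ 15 (mod 17), so λ ≡ 8.
  x = λ² - 13 - 4 = 64 - 17 ≡ 13; y = λ·(13 - 13) - 15 ≡ 2. → (13, 2)
5G: (13, 2) + (4, 11). λ = (11 - 2)/(4 - 13) ≡ 9/8 mod 17. 8⁻¹ ≡ 15 (mod 17) since 8·15 = 120 ≡ 1, so λ ≡ 16.
  x = λ² - 13 - 4 = 256 - 17 ≡ 1; y = λ·(13 - 1) - 2 ≡ 3. → (1, 3)
6G: (1, 3) + (4, 11). λ = (11 - 3)/(4 - 1) ≡ 8/3 mod 17. 3⁻¹ ≡ 6 (mod 17), so λ ≡ 14.
  x = λ² - 1 - 4 = 196 - 5 ≡ 4; y = λ·(1 - 4) - 3 ≡ 6. → (4, 6)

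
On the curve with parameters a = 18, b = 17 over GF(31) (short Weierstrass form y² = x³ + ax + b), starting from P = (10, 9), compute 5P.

Repeated addition: build up to 5P.
2P: tangent at (10, 9): λ = (3·10² + 18)/(2·9) ≡ 8/18. 18⁻¹ ≡ 19 (mod 31) since 18·19 = 342 ≡ 1, so λ ≡ 8·19 ≡ 28.
  x = λ² - 10 - 10 = 784 - 20 ≡ 20; y = λ·(10 - 20) - 9 ≡ 21. → (20, 21)
3P: (20, 21) + (10, 9). λ = (9 - 21)/(10 - 20) ≡ 19/21 mod 31. 21⁻¹ ≡ 3 (mod 31) since 21·3 = 63 ≡ 1, so λ ≡ 26.
  x = λ² - 20 - 10 = 676 - 30 ≡ 26; y = λ·(20 - 26) - 21 ≡ 9. → (26, 9)
4P: (26, 9) + (10, 9). λ = (9 - 9)/(10 - 26) ≡ 0/15 mod 31. 15⁻¹ ≡ 29 (mod 31), so λ ≡ 0.
  x = λ² - 26 - 10 = 0 - 36 ≡ 26; y = λ·(26 - 26) - 9 ≡ 22. → (26, 22)
5P: (26, 22) + (10, 9). λ = (9 - 22)/(10 - 26) ≡ 18/15 mod 31. 15⁻¹ ≡ 29 (mod 31) since 15·29 = 435 ≡ 1, so λ ≡ 26.
  x = λ² - 26 - 10 = 676 - 36 ≡ 20; y = λ·(26 - 20) - 22 ≡ 10. → (20, 10)

(20, 10)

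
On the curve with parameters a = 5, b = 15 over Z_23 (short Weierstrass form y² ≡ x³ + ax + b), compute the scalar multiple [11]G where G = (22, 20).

(22, 3)

Repeated addition: build up to 11G.
2G: tangent at (22, 20): λ = (3·22² + 5)/(2·20) ≡ 8/17. 17⁻¹ ≡ 19 (mod 23), so λ ≡ 8·19 ≡ 14.
  x = λ² - 22 - 22 = 196 - 44 ≡ 14; y = λ·(22 - 14) - 20 ≡ 0. → (14, 0)
3G: (14, 0) + (22, 20). λ = (20 - 0)/(22 - 14) ≡ 20/8 mod 23. 8⁻¹ ≡ 3 (mod 23), so λ ≡ 14.
  x = λ² - 14 - 22 = 196 - 36 ≡ 22; y = λ·(14 - 22) - 0 ≡ 3. → (22, 3)
4G: (22, 3) + (22, 20): same x and y₁ ≡ -y₂, so the sum is O.
5G: O + (22, 20) = (22, 20) (identity).
6G: tangent at (22, 20): λ = (3·22² + 5)/(2·20) ≡ 8/17. 17⁻¹ ≡ 19 (mod 23), so λ ≡ 8·19 ≡ 14.
  x = λ² - 22 - 22 = 196 - 44 ≡ 14; y = λ·(22 - 14) - 20 ≡ 0. → (14, 0)
7G: (14, 0) + (22, 20). λ = (20 - 0)/(22 - 14) ≡ 20/8 mod 23. 8⁻¹ ≡ 3 (mod 23), so λ ≡ 14.
  x = λ² - 14 - 22 = 196 - 36 ≡ 22; y = λ·(14 - 22) - 0 ≡ 3. → (22, 3)
8G: (22, 3) + (22, 20): same x and y₁ ≡ -y₂, so the sum is O.
9G: O + (22, 20) = (22, 20) (identity).
10G: tangent at (22, 20): λ = (3·22² + 5)/(2·20) ≡ 8/17. 17⁻¹ ≡ 19 (mod 23), so λ ≡ 8·19 ≡ 14.
  x = λ² - 22 - 22 = 196 - 44 ≡ 14; y = λ·(22 - 14) - 20 ≡ 0. → (14, 0)
11G: (14, 0) + (22, 20). λ = (20 - 0)/(22 - 14) ≡ 20/8 mod 23. 8⁻¹ ≡ 3 (mod 23), so λ ≡ 14.
  x = λ² - 14 - 22 = 196 - 36 ≡ 22; y = λ·(14 - 22) - 0 ≡ 3. → (22, 3)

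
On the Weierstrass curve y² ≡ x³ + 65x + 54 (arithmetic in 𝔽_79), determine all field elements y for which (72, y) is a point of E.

x³ + 65x + 54 = 377982 ≡ 46 (mod 79).
Square roots of 46 mod 79: 21 and 58 (since 21² = 441 ≡ 46).

21, 58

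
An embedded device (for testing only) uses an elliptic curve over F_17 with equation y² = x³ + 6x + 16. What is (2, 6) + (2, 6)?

(11, 6)

tangent at (2, 6): λ = (3·2² + 6)/(2·6) ≡ 1/12. 12⁻¹ ≡ 10 (mod 17) since 12·10 = 120 ≡ 1, so λ ≡ 1·10 ≡ 10.
  x = λ² - 2 - 2 = 100 - 4 ≡ 11; y = λ·(2 - 11) - 6 ≡ 6. → (11, 6)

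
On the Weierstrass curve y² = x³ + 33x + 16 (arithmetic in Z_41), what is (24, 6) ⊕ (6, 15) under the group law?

(1, 3)

(24, 6) + (6, 15). λ = (15 - 6)/(6 - 24) ≡ 9/23 mod 41. 23⁻¹ ≡ 25 (mod 41) since 23·25 = 575 ≡ 1, so λ ≡ 20.
  x = λ² - 24 - 6 = 400 - 30 ≡ 1; y = λ·(24 - 1) - 6 ≡ 3. → (1, 3)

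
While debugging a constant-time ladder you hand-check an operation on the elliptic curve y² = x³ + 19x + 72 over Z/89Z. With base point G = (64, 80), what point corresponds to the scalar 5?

Repeated addition: build up to 5G.
2G: tangent at (64, 80): λ = (3·64² + 19)/(2·80) ≡ 25/71. 71⁻¹ ≡ 84 (mod 89) since 71·84 = 5964 ≡ 1, so λ ≡ 25·84 ≡ 53.
  x = λ² - 64 - 64 = 2809 - 128 ≡ 11; y = λ·(64 - 11) - 80 ≡ 59. → (11, 59)
3G: (11, 59) + (64, 80). λ = (80 - 59)/(64 - 11) ≡ 21/53 mod 89. 53⁻¹ ≡ 42 (mod 89), so λ ≡ 81.
  x = λ² - 11 - 64 = 6561 - 75 ≡ 78; y = λ·(11 - 78) - 59 ≡ 32. → (78, 32)
4G: (78, 32) + (64, 80). λ = (80 - 32)/(64 - 78) ≡ 48/75 mod 89. 75⁻¹ ≡ 19 (mod 89), so λ ≡ 22.
  x = λ² - 78 - 64 = 484 - 142 ≡ 75; y = λ·(78 - 75) - 32 ≡ 34. → (75, 34)
5G: (75, 34) + (64, 80). λ = (80 - 34)/(64 - 75) ≡ 46/78 mod 89. 78⁻¹ ≡ 8 (mod 89), so λ ≡ 12.
  x = λ² - 75 - 64 = 144 - 139 ≡ 5; y = λ·(75 - 5) - 34 ≡ 5. → (5, 5)

(5, 5)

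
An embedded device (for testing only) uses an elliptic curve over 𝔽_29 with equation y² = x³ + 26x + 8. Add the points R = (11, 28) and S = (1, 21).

(11, 28) + (1, 21). λ = (21 - 28)/(1 - 11) ≡ 22/19 mod 29. 19⁻¹ ≡ 26 (mod 29) since 19·26 = 494 ≡ 1, so λ ≡ 21.
  x = λ² - 11 - 1 = 441 - 12 ≡ 23; y = λ·(11 - 23) - 28 ≡ 10. → (23, 10)

(23, 10)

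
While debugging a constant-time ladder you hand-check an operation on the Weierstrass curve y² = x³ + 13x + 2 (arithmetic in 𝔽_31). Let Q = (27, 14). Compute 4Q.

(20, 27)

Repeated addition: build up to 4Q.
2Q: tangent at (27, 14): λ = (3·27² + 13)/(2·14) ≡ 30/28. 28⁻¹ ≡ 10 (mod 31), so λ ≡ 30·10 ≡ 21.
  x = λ² - 27 - 27 = 441 - 54 ≡ 15; y = λ·(27 - 15) - 14 ≡ 21. → (15, 21)
3Q: (15, 21) + (27, 14). λ = (14 - 21)/(27 - 15) ≡ 24/12 mod 31. 12⁻¹ ≡ 13 (mod 31), so λ ≡ 2.
  x = λ² - 15 - 27 = 4 - 42 ≡ 24; y = λ·(15 - 24) - 21 ≡ 23. → (24, 23)
4Q: (24, 23) + (27, 14). λ = (14 - 23)/(27 - 24) ≡ 22/3 mod 31. 3⁻¹ ≡ 21 (mod 31), so λ ≡ 28.
  x = λ² - 24 - 27 = 784 - 51 ≡ 20; y = λ·(24 - 20) - 23 ≡ 27. → (20, 27)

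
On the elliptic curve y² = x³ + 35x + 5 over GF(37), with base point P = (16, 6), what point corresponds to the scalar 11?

(7, 36)

Repeated addition: build up to 11P.
2P: tangent at (16, 6): λ = (3·16² + 35)/(2·6) ≡ 26/12. 12⁻¹ ≡ 34 (mod 37), so λ ≡ 26·34 ≡ 33.
  x = λ² - 16 - 16 = 1089 - 32 ≡ 21; y = λ·(16 - 21) - 6 ≡ 14. → (21, 14)
3P: (21, 14) + (16, 6). λ = (6 - 14)/(16 - 21) ≡ 29/32 mod 37. 32⁻¹ ≡ 22 (mod 37), so λ ≡ 9.
  x = λ² - 21 - 16 = 81 - 37 ≡ 7; y = λ·(21 - 7) - 14 ≡ 1. → (7, 1)
4P: (7, 1) + (16, 6). λ = (6 - 1)/(16 - 7) ≡ 5/9 mod 37. 9⁻¹ ≡ 33 (mod 37), so λ ≡ 17.
  x = λ² - 7 - 16 = 289 - 23 ≡ 7; y = λ·(7 - 7) - 1 ≡ 36. → (7, 36)
5P: (7, 36) + (16, 6). λ = (6 - 36)/(16 - 7) ≡ 7/9 mod 37. 9⁻¹ ≡ 33 (mod 37), so λ ≡ 9.
  x = λ² - 7 - 16 = 81 - 23 ≡ 21; y = λ·(7 - 21) - 36 ≡ 23. → (21, 23)
6P: (21, 23) + (16, 6). λ = (6 - 23)/(16 - 21) ≡ 20/32 mod 37. 32⁻¹ ≡ 22 (mod 37) since 32·22 = 704 ≡ 1, so λ ≡ 33.
  x = λ² - 21 - 16 = 1089 - 37 ≡ 16; y = λ·(21 - 16) - 23 ≡ 31. → (16, 31)
7P: (16, 31) + (16, 6): same x and y₁ ≡ -y₂, so the sum is 𝒪.
8P: 𝒪 + (16, 6) = (16, 6) (identity).
9P: tangent at (16, 6): λ = (3·16² + 35)/(2·6) ≡ 26/12. 12⁻¹ ≡ 34 (mod 37), so λ ≡ 26·34 ≡ 33.
  x = λ² - 16 - 16 = 1089 - 32 ≡ 21; y = λ·(16 - 21) - 6 ≡ 14. → (21, 14)
10P: (21, 14) + (16, 6). λ = (6 - 14)/(16 - 21) ≡ 29/32 mod 37. 32⁻¹ ≡ 22 (mod 37) since 32·22 = 704 ≡ 1, so λ ≡ 9.
  x = λ² - 21 - 16 = 81 - 37 ≡ 7; y = λ·(21 - 7) - 14 ≡ 1. → (7, 1)
11P: (7, 1) + (16, 6). λ = (6 - 1)/(16 - 7) ≡ 5/9 mod 37. 9⁻¹ ≡ 33 (mod 37), so λ ≡ 17.
  x = λ² - 7 - 16 = 289 - 23 ≡ 7; y = λ·(7 - 7) - 1 ≡ 36. → (7, 36)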